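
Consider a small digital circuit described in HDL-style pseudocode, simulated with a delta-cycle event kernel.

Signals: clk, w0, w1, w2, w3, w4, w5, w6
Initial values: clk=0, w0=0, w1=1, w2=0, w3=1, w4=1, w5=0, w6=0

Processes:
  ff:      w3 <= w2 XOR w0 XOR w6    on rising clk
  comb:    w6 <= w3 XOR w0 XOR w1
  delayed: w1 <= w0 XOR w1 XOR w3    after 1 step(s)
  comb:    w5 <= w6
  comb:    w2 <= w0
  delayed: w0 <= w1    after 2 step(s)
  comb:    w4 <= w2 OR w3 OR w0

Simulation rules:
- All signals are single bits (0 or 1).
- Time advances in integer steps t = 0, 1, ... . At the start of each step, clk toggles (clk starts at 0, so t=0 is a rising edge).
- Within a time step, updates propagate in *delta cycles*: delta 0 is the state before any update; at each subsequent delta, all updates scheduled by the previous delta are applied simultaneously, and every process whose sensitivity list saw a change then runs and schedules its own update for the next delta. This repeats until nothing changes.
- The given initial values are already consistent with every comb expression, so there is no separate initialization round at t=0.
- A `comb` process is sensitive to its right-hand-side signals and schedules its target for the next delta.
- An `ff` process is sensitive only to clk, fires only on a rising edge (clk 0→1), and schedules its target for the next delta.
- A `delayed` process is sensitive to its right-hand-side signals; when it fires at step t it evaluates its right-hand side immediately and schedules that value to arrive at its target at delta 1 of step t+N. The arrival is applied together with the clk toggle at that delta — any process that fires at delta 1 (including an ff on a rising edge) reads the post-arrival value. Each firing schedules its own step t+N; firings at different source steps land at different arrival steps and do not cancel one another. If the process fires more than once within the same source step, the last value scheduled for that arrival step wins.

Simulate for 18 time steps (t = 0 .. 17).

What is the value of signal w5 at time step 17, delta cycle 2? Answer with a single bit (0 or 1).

0

[bits: w6,w5,w2,w1,w0,clk,w4,w3]
t=0: Δ0=00010011 Δ1=00010111 Δ2=00010110 Δ3=10010100 Δ4=11010100 | 4Δ
t=1: Δ0=11010100 Δ1=11010000 | 1Δ
t=2: Δ0=11010000 Δ1=11010100 Δ2=11010101 Δ3=01010111 Δ4=00010111 | 4Δ
t=3: Δ0=00010111 Δ1=00000011 Δ2=10000011 Δ3=11000011 | 3Δ
t=4: Δ0=11000011 Δ1=11010111 Δ2=01010111 Δ3=00010111 | 3Δ
t=5: Δ0=00010111 Δ1=00000011 Δ2=10000011 Δ3=11000011 | 3Δ
t=6: Δ0=11000011 Δ1=11011111 Δ2=11111110 Δ3=01111110 Δ4=00111110 | 4Δ
t=7: Δ0=00111110 Δ1=00100010 Δ2=00000010 Δ3=00000000 | 3Δ
t=8: Δ0=00000000 Δ1=00001100 Δ2=10101111 Δ3=01101111 Δ4=00101111 | 4Δ
t=9: Δ0=00101111 Δ1=00100011 Δ2=10000011 Δ3=11000011 | 3Δ
t=10: Δ0=11000011 Δ1=11010111 Δ2=01010111 Δ3=00010111 | 3Δ
t=11: Δ0=00010111 Δ1=00000011 Δ2=10000011 Δ3=11000011 | 3Δ
t=12: Δ0=11000011 Δ1=11011111 Δ2=11111110 Δ3=01111110 Δ4=00111110 | 4Δ
t=13: Δ0=00111110 Δ1=00100010 Δ2=00000010 Δ3=00000000 | 3Δ
t=14: Δ0=00000000 Δ1=00001100 Δ2=10101111 Δ3=01101111 Δ4=00101111 | 4Δ
t=15: Δ0=00101111 Δ1=00100011 Δ2=10000011 Δ3=11000011 | 3Δ
t=16: Δ0=11000011 Δ1=11010111 Δ2=01010111 Δ3=00010111 | 3Δ
t=17: Δ0=00010111 Δ1=00000011 Δ2=10000011 Δ3=11000011 | 3Δ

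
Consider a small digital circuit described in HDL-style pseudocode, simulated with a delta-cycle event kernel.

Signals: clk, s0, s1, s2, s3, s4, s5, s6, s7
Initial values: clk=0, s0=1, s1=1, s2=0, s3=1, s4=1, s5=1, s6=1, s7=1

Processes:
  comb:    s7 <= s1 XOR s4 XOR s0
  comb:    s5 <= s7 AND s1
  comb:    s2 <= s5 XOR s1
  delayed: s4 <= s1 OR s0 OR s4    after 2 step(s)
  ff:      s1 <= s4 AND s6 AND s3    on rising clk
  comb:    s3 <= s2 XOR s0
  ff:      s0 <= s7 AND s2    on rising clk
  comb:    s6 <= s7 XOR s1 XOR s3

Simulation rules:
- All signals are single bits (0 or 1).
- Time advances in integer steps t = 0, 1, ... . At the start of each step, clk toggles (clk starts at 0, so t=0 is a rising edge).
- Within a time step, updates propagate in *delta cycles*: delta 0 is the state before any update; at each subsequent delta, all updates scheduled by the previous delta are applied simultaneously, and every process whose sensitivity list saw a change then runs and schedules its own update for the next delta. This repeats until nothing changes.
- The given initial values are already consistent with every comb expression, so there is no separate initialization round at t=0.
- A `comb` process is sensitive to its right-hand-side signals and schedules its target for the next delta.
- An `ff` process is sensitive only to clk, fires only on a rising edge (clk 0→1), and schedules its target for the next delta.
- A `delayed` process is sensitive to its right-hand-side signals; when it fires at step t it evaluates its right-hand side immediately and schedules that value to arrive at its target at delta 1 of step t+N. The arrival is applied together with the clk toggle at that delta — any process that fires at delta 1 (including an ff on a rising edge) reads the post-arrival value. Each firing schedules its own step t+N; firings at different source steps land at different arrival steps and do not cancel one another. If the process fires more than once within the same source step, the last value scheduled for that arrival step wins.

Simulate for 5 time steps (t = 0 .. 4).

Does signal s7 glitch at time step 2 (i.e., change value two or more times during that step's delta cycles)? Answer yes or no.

[bits: s1,s0,s7,s4,s6,s3,s5,clk,s2]
t=0: Δ0=111111100 Δ1=111111110 Δ2=101111110 Δ3=100110110 Δ4=100110010 Δ5=100110011 Δ6=100111011 Δ7=100101011 | 7Δ
t=1: Δ0=100101011 Δ1=100101001 | 1Δ
t=2: Δ0=100101001 Δ1=100101011 Δ2=000101011 Δ3=001111010 Δ4=001100010 Δ5=001110010 | 5Δ
t=3: Δ0=001110010 Δ1=001110000 | 1Δ
t=4: Δ0=001110000 Δ1=001110010 | 1Δ

no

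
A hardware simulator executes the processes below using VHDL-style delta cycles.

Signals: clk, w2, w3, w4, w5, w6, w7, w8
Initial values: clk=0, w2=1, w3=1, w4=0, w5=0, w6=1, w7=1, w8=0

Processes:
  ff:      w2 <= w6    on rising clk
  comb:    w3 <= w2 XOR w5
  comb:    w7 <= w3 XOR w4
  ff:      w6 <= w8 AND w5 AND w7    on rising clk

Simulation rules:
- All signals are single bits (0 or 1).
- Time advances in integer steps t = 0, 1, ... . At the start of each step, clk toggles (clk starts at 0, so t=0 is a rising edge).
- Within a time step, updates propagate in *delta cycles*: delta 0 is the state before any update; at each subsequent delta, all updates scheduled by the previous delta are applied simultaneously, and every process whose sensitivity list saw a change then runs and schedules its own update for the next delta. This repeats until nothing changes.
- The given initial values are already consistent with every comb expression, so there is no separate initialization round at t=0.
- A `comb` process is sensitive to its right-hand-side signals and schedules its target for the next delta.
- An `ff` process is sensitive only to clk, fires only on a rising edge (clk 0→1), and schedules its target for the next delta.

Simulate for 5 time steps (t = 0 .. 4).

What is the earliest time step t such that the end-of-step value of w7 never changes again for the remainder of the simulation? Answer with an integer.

t=0 Δ0: w6=1 w2=1 clk=0 w5=0 w3=1 w8=0 w4=0 w7=1
  Δ1: clk:0→1
  Δ2: w6:1→0
  (2Δ to stable)
t=1 Δ0: w6=0 w2=1 clk=1 w5=0 w3=1 w8=0 w4=0 w7=1
  Δ1: clk:1→0
  (1Δ to stable)
t=2 Δ0: w6=0 w2=1 clk=0 w5=0 w3=1 w8=0 w4=0 w7=1
  Δ1: clk:0→1
  Δ2: w2:1→0
  Δ3: w3:1→0
  Δ4: w7:1→0
  (4Δ to stable)
t=3 Δ0: w6=0 w2=0 clk=1 w5=0 w3=0 w8=0 w4=0 w7=0
  Δ1: clk:1→0
  (1Δ to stable)
t=4 Δ0: w6=0 w2=0 clk=0 w5=0 w3=0 w8=0 w4=0 w7=0
  Δ1: clk:0→1
  (1Δ to stable)

2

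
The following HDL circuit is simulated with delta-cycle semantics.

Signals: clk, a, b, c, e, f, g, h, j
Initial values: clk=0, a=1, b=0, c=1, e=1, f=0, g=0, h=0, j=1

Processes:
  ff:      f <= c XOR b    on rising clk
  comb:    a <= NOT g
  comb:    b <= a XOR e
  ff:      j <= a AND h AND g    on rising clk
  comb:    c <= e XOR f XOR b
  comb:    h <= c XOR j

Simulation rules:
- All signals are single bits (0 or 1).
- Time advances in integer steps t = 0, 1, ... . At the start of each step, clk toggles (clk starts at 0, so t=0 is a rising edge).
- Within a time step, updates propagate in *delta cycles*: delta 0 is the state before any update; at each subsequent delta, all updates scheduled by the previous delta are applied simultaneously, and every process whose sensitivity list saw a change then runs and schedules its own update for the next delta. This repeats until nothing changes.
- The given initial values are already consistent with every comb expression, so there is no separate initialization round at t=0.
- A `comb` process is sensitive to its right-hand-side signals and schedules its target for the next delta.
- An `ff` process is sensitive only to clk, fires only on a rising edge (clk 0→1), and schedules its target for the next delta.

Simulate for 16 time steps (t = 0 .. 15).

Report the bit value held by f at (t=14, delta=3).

t0.Δ0 c=1 f=0 b=0 clk=0 g=0 a=1 j=1 h=0 e=1
t0.Δ1 c=1 f=0 b=0 clk=1 g=0 a=1 j=1 h=0 e=1
t0.Δ2 c=1 f=1 b=0 clk=1 g=0 a=1 j=0 h=0 e=1
t0.Δ3 c=0 f=1 b=0 clk=1 g=0 a=1 j=0 h=1 e=1
t0.Δ4 c=0 f=1 b=0 clk=1 g=0 a=1 j=0 h=0 e=1
t1.Δ0 c=0 f=1 b=0 clk=1 g=0 a=1 j=0 h=0 e=1
t1.Δ1 c=0 f=1 b=0 clk=0 g=0 a=1 j=0 h=0 e=1
t2.Δ0 c=0 f=1 b=0 clk=0 g=0 a=1 j=0 h=0 e=1
t2.Δ1 c=0 f=1 b=0 clk=1 g=0 a=1 j=0 h=0 e=1
t2.Δ2 c=0 f=0 b=0 clk=1 g=0 a=1 j=0 h=0 e=1
t2.Δ3 c=1 f=0 b=0 clk=1 g=0 a=1 j=0 h=0 e=1
t2.Δ4 c=1 f=0 b=0 clk=1 g=0 a=1 j=0 h=1 e=1
t3.Δ0 c=1 f=0 b=0 clk=1 g=0 a=1 j=0 h=1 e=1
t3.Δ1 c=1 f=0 b=0 clk=0 g=0 a=1 j=0 h=1 e=1
t4.Δ0 c=1 f=0 b=0 clk=0 g=0 a=1 j=0 h=1 e=1
t4.Δ1 c=1 f=0 b=0 clk=1 g=0 a=1 j=0 h=1 e=1
t4.Δ2 c=1 f=1 b=0 clk=1 g=0 a=1 j=0 h=1 e=1
t4.Δ3 c=0 f=1 b=0 clk=1 g=0 a=1 j=0 h=1 e=1
t4.Δ4 c=0 f=1 b=0 clk=1 g=0 a=1 j=0 h=0 e=1
t5.Δ0 c=0 f=1 b=0 clk=1 g=0 a=1 j=0 h=0 e=1
t5.Δ1 c=0 f=1 b=0 clk=0 g=0 a=1 j=0 h=0 e=1
t6.Δ0 c=0 f=1 b=0 clk=0 g=0 a=1 j=0 h=0 e=1
t6.Δ1 c=0 f=1 b=0 clk=1 g=0 a=1 j=0 h=0 e=1
t6.Δ2 c=0 f=0 b=0 clk=1 g=0 a=1 j=0 h=0 e=1
t6.Δ3 c=1 f=0 b=0 clk=1 g=0 a=1 j=0 h=0 e=1
t6.Δ4 c=1 f=0 b=0 clk=1 g=0 a=1 j=0 h=1 e=1
t7.Δ0 c=1 f=0 b=0 clk=1 g=0 a=1 j=0 h=1 e=1
t7.Δ1 c=1 f=0 b=0 clk=0 g=0 a=1 j=0 h=1 e=1
t8.Δ0 c=1 f=0 b=0 clk=0 g=0 a=1 j=0 h=1 e=1
t8.Δ1 c=1 f=0 b=0 clk=1 g=0 a=1 j=0 h=1 e=1
t8.Δ2 c=1 f=1 b=0 clk=1 g=0 a=1 j=0 h=1 e=1
t8.Δ3 c=0 f=1 b=0 clk=1 g=0 a=1 j=0 h=1 e=1
t8.Δ4 c=0 f=1 b=0 clk=1 g=0 a=1 j=0 h=0 e=1
t9.Δ0 c=0 f=1 b=0 clk=1 g=0 a=1 j=0 h=0 e=1
t9.Δ1 c=0 f=1 b=0 clk=0 g=0 a=1 j=0 h=0 e=1
t10.Δ0 c=0 f=1 b=0 clk=0 g=0 a=1 j=0 h=0 e=1
t10.Δ1 c=0 f=1 b=0 clk=1 g=0 a=1 j=0 h=0 e=1
t10.Δ2 c=0 f=0 b=0 clk=1 g=0 a=1 j=0 h=0 e=1
t10.Δ3 c=1 f=0 b=0 clk=1 g=0 a=1 j=0 h=0 e=1
t10.Δ4 c=1 f=0 b=0 clk=1 g=0 a=1 j=0 h=1 e=1
t11.Δ0 c=1 f=0 b=0 clk=1 g=0 a=1 j=0 h=1 e=1
t11.Δ1 c=1 f=0 b=0 clk=0 g=0 a=1 j=0 h=1 e=1
t12.Δ0 c=1 f=0 b=0 clk=0 g=0 a=1 j=0 h=1 e=1
t12.Δ1 c=1 f=0 b=0 clk=1 g=0 a=1 j=0 h=1 e=1
t12.Δ2 c=1 f=1 b=0 clk=1 g=0 a=1 j=0 h=1 e=1
t12.Δ3 c=0 f=1 b=0 clk=1 g=0 a=1 j=0 h=1 e=1
t12.Δ4 c=0 f=1 b=0 clk=1 g=0 a=1 j=0 h=0 e=1
t13.Δ0 c=0 f=1 b=0 clk=1 g=0 a=1 j=0 h=0 e=1
t13.Δ1 c=0 f=1 b=0 clk=0 g=0 a=1 j=0 h=0 e=1
t14.Δ0 c=0 f=1 b=0 clk=0 g=0 a=1 j=0 h=0 e=1
t14.Δ1 c=0 f=1 b=0 clk=1 g=0 a=1 j=0 h=0 e=1
t14.Δ2 c=0 f=0 b=0 clk=1 g=0 a=1 j=0 h=0 e=1
t14.Δ3 c=1 f=0 b=0 clk=1 g=0 a=1 j=0 h=0 e=1
t14.Δ4 c=1 f=0 b=0 clk=1 g=0 a=1 j=0 h=1 e=1
t15.Δ0 c=1 f=0 b=0 clk=1 g=0 a=1 j=0 h=1 e=1
t15.Δ1 c=1 f=0 b=0 clk=0 g=0 a=1 j=0 h=1 e=1

0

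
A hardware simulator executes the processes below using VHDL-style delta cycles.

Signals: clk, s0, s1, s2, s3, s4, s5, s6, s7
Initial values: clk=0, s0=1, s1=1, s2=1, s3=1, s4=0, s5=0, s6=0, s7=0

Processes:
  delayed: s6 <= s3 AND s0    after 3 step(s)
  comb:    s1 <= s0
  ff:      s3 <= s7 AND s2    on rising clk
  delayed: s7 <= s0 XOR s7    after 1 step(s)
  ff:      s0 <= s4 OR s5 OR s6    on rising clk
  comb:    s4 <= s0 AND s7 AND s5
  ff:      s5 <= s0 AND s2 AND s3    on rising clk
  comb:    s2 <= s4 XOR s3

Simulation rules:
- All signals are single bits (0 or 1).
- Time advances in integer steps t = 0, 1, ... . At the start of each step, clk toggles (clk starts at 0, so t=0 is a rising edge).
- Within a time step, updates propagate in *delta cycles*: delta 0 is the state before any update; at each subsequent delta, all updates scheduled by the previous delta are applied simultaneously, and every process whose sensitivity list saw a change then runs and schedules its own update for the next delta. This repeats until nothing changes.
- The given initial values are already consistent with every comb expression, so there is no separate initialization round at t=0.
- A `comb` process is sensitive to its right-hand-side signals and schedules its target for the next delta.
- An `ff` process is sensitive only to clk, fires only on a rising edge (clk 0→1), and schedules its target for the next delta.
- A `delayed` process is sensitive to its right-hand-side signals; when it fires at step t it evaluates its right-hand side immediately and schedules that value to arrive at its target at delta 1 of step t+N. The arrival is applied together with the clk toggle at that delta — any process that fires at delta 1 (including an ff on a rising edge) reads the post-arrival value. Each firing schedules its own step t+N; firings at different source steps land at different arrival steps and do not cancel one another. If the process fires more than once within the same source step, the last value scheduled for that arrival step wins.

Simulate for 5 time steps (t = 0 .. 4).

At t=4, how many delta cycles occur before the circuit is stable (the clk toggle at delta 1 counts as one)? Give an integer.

[bits: s0,s7,s1,s3,s6,s4,s5,clk,s2]
t=0: Δ0=101100001 Δ1=101100011 Δ2=001000111 Δ3=000000110 | 3Δ
t=1: Δ0=000000110 Δ1=000000100 | 1Δ
t=2: Δ0=000000100 Δ1=000000110 Δ2=100000010 Δ3=101000010 | 3Δ
t=3: Δ0=101000010 Δ1=111000000 | 1Δ
t=4: Δ0=111000000 Δ1=101000010 Δ2=001000010 Δ3=000000010 | 3Δ

3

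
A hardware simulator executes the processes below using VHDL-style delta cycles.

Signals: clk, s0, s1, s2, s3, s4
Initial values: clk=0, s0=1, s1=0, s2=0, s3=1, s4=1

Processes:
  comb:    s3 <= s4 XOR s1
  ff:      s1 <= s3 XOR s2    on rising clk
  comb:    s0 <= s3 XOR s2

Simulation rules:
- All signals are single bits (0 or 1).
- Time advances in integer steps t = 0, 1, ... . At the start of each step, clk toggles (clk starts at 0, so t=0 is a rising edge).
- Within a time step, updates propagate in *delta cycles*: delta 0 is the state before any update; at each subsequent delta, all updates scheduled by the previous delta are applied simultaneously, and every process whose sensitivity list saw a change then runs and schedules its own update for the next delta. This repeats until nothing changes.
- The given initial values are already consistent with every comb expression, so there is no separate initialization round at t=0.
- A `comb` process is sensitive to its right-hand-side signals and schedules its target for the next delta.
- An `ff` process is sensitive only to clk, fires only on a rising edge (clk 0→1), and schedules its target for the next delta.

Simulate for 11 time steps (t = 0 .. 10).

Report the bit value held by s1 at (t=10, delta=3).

t0.Δ0 s2=0 clk=0 s1=0 s4=1 s0=1 s3=1
t0.Δ1 s2=0 clk=1 s1=0 s4=1 s0=1 s3=1
t0.Δ2 s2=0 clk=1 s1=1 s4=1 s0=1 s3=1
t0.Δ3 s2=0 clk=1 s1=1 s4=1 s0=1 s3=0
t0.Δ4 s2=0 clk=1 s1=1 s4=1 s0=0 s3=0
t1.Δ0 s2=0 clk=1 s1=1 s4=1 s0=0 s3=0
t1.Δ1 s2=0 clk=0 s1=1 s4=1 s0=0 s3=0
t2.Δ0 s2=0 clk=0 s1=1 s4=1 s0=0 s3=0
t2.Δ1 s2=0 clk=1 s1=1 s4=1 s0=0 s3=0
t2.Δ2 s2=0 clk=1 s1=0 s4=1 s0=0 s3=0
t2.Δ3 s2=0 clk=1 s1=0 s4=1 s0=0 s3=1
t2.Δ4 s2=0 clk=1 s1=0 s4=1 s0=1 s3=1
t3.Δ0 s2=0 clk=1 s1=0 s4=1 s0=1 s3=1
t3.Δ1 s2=0 clk=0 s1=0 s4=1 s0=1 s3=1
t4.Δ0 s2=0 clk=0 s1=0 s4=1 s0=1 s3=1
t4.Δ1 s2=0 clk=1 s1=0 s4=1 s0=1 s3=1
t4.Δ2 s2=0 clk=1 s1=1 s4=1 s0=1 s3=1
t4.Δ3 s2=0 clk=1 s1=1 s4=1 s0=1 s3=0
t4.Δ4 s2=0 clk=1 s1=1 s4=1 s0=0 s3=0
t5.Δ0 s2=0 clk=1 s1=1 s4=1 s0=0 s3=0
t5.Δ1 s2=0 clk=0 s1=1 s4=1 s0=0 s3=0
t6.Δ0 s2=0 clk=0 s1=1 s4=1 s0=0 s3=0
t6.Δ1 s2=0 clk=1 s1=1 s4=1 s0=0 s3=0
t6.Δ2 s2=0 clk=1 s1=0 s4=1 s0=0 s3=0
t6.Δ3 s2=0 clk=1 s1=0 s4=1 s0=0 s3=1
t6.Δ4 s2=0 clk=1 s1=0 s4=1 s0=1 s3=1
t7.Δ0 s2=0 clk=1 s1=0 s4=1 s0=1 s3=1
t7.Δ1 s2=0 clk=0 s1=0 s4=1 s0=1 s3=1
t8.Δ0 s2=0 clk=0 s1=0 s4=1 s0=1 s3=1
t8.Δ1 s2=0 clk=1 s1=0 s4=1 s0=1 s3=1
t8.Δ2 s2=0 clk=1 s1=1 s4=1 s0=1 s3=1
t8.Δ3 s2=0 clk=1 s1=1 s4=1 s0=1 s3=0
t8.Δ4 s2=0 clk=1 s1=1 s4=1 s0=0 s3=0
t9.Δ0 s2=0 clk=1 s1=1 s4=1 s0=0 s3=0
t9.Δ1 s2=0 clk=0 s1=1 s4=1 s0=0 s3=0
t10.Δ0 s2=0 clk=0 s1=1 s4=1 s0=0 s3=0
t10.Δ1 s2=0 clk=1 s1=1 s4=1 s0=0 s3=0
t10.Δ2 s2=0 clk=1 s1=0 s4=1 s0=0 s3=0
t10.Δ3 s2=0 clk=1 s1=0 s4=1 s0=0 s3=1
t10.Δ4 s2=0 clk=1 s1=0 s4=1 s0=1 s3=1

0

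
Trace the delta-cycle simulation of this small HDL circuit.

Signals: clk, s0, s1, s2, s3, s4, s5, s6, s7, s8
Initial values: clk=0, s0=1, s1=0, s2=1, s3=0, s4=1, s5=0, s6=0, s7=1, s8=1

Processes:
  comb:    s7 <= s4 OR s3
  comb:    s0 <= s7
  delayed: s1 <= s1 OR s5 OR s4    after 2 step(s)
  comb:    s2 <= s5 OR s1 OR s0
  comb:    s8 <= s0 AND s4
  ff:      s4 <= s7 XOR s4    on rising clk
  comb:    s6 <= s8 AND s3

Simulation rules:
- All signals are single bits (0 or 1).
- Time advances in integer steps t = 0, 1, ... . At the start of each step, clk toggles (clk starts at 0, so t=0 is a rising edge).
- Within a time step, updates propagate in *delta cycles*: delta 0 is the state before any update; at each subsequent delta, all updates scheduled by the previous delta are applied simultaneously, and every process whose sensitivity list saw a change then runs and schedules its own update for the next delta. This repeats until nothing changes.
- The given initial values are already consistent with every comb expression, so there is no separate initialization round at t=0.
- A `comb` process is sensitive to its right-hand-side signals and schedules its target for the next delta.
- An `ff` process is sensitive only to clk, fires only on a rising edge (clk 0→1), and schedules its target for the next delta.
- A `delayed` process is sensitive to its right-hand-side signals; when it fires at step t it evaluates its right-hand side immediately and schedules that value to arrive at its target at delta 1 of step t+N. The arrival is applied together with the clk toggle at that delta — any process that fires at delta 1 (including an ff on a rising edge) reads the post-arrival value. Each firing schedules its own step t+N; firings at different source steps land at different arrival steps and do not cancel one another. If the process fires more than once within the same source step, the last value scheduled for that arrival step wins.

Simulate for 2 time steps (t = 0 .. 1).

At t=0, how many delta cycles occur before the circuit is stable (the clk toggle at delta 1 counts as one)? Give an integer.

t=0 Δ0: s6=0 s0=1 s4=1 s3=0 s2=1 s5=0 s7=1 s8=1 s1=0 clk=0
  Δ1: clk:0→1
  Δ2: s4:1→0
  Δ3: s7:1→0, s8:1→0
  Δ4: s0:1→0
  Δ5: s2:1→0
  (5Δ to stable)
t=1 Δ0: s6=0 s0=0 s4=0 s3=0 s2=0 s5=0 s7=0 s8=0 s1=0 clk=1
  Δ1: clk:1→0
  (1Δ to stable)

5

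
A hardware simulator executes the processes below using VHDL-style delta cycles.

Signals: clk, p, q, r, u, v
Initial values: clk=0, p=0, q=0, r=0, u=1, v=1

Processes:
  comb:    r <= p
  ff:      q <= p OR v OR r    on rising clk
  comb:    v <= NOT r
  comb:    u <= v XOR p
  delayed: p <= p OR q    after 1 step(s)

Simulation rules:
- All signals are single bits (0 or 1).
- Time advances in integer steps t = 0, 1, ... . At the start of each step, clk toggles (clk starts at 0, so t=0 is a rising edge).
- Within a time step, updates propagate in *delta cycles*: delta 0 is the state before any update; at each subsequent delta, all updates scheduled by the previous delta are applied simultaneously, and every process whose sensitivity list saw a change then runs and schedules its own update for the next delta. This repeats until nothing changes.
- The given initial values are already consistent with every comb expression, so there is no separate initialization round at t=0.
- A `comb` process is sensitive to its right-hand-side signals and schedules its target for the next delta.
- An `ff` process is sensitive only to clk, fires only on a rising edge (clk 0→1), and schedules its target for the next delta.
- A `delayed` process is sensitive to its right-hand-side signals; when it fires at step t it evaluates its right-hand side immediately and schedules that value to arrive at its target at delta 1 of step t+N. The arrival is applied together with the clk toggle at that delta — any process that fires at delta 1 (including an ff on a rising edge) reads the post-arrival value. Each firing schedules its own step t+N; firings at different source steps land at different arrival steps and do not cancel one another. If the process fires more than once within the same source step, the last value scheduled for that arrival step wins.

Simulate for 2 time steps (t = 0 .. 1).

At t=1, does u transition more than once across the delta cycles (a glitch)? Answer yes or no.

t0.Δ0 p=0 clk=0 r=0 u=1 v=1 q=0
t0.Δ1 p=0 clk=1 r=0 u=1 v=1 q=0
t0.Δ2 p=0 clk=1 r=0 u=1 v=1 q=1
t1.Δ0 p=0 clk=1 r=0 u=1 v=1 q=1
t1.Δ1 p=1 clk=0 r=0 u=1 v=1 q=1
t1.Δ2 p=1 clk=0 r=1 u=0 v=1 q=1
t1.Δ3 p=1 clk=0 r=1 u=0 v=0 q=1
t1.Δ4 p=1 clk=0 r=1 u=1 v=0 q=1

yes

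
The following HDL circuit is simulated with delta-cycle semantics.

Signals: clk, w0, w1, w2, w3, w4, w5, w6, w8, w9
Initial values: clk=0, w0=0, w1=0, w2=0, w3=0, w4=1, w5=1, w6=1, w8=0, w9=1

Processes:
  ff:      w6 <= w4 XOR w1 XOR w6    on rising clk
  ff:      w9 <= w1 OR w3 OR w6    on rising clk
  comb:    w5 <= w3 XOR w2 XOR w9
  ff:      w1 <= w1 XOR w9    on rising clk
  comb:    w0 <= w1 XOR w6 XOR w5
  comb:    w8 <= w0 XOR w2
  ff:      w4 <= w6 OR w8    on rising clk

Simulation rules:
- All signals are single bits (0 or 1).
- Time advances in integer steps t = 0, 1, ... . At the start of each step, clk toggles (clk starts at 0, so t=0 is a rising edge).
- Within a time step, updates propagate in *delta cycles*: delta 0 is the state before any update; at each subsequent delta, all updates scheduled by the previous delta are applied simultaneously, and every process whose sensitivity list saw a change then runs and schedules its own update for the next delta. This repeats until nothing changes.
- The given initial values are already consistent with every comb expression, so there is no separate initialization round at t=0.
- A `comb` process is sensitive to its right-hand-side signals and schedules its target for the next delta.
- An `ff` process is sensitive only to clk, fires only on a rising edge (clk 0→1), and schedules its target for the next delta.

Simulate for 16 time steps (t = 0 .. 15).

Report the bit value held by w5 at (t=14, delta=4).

1

t0.Δ0 w5=1 w2=0 clk=0 w4=1 w0=0 w6=1 w3=0 w9=1 w8=0 w1=0
t0.Δ1 w5=1 w2=0 clk=1 w4=1 w0=0 w6=1 w3=0 w9=1 w8=0 w1=0
t0.Δ2 w5=1 w2=0 clk=1 w4=1 w0=0 w6=0 w3=0 w9=1 w8=0 w1=1
t1.Δ0 w5=1 w2=0 clk=1 w4=1 w0=0 w6=0 w3=0 w9=1 w8=0 w1=1
t1.Δ1 w5=1 w2=0 clk=0 w4=1 w0=0 w6=0 w3=0 w9=1 w8=0 w1=1
t2.Δ0 w5=1 w2=0 clk=0 w4=1 w0=0 w6=0 w3=0 w9=1 w8=0 w1=1
t2.Δ1 w5=1 w2=0 clk=1 w4=1 w0=0 w6=0 w3=0 w9=1 w8=0 w1=1
t2.Δ2 w5=1 w2=0 clk=1 w4=0 w0=0 w6=0 w3=0 w9=1 w8=0 w1=0
t2.Δ3 w5=1 w2=0 clk=1 w4=0 w0=1 w6=0 w3=0 w9=1 w8=0 w1=0
t2.Δ4 w5=1 w2=0 clk=1 w4=0 w0=1 w6=0 w3=0 w9=1 w8=1 w1=0
t3.Δ0 w5=1 w2=0 clk=1 w4=0 w0=1 w6=0 w3=0 w9=1 w8=1 w1=0
t3.Δ1 w5=1 w2=0 clk=0 w4=0 w0=1 w6=0 w3=0 w9=1 w8=1 w1=0
t4.Δ0 w5=1 w2=0 clk=0 w4=0 w0=1 w6=0 w3=0 w9=1 w8=1 w1=0
t4.Δ1 w5=1 w2=0 clk=1 w4=0 w0=1 w6=0 w3=0 w9=1 w8=1 w1=0
t4.Δ2 w5=1 w2=0 clk=1 w4=1 w0=1 w6=0 w3=0 w9=0 w8=1 w1=1
t4.Δ3 w5=0 w2=0 clk=1 w4=1 w0=0 w6=0 w3=0 w9=0 w8=1 w1=1
t4.Δ4 w5=0 w2=0 clk=1 w4=1 w0=1 w6=0 w3=0 w9=0 w8=0 w1=1
t4.Δ5 w5=0 w2=0 clk=1 w4=1 w0=1 w6=0 w3=0 w9=0 w8=1 w1=1
t5.Δ0 w5=0 w2=0 clk=1 w4=1 w0=1 w6=0 w3=0 w9=0 w8=1 w1=1
t5.Δ1 w5=0 w2=0 clk=0 w4=1 w0=1 w6=0 w3=0 w9=0 w8=1 w1=1
t6.Δ0 w5=0 w2=0 clk=0 w4=1 w0=1 w6=0 w3=0 w9=0 w8=1 w1=1
t6.Δ1 w5=0 w2=0 clk=1 w4=1 w0=1 w6=0 w3=0 w9=0 w8=1 w1=1
t6.Δ2 w5=0 w2=0 clk=1 w4=1 w0=1 w6=0 w3=0 w9=1 w8=1 w1=1
t6.Δ3 w5=1 w2=0 clk=1 w4=1 w0=1 w6=0 w3=0 w9=1 w8=1 w1=1
t6.Δ4 w5=1 w2=0 clk=1 w4=1 w0=0 w6=0 w3=0 w9=1 w8=1 w1=1
t6.Δ5 w5=1 w2=0 clk=1 w4=1 w0=0 w6=0 w3=0 w9=1 w8=0 w1=1
t7.Δ0 w5=1 w2=0 clk=1 w4=1 w0=0 w6=0 w3=0 w9=1 w8=0 w1=1
t7.Δ1 w5=1 w2=0 clk=0 w4=1 w0=0 w6=0 w3=0 w9=1 w8=0 w1=1
t8.Δ0 w5=1 w2=0 clk=0 w4=1 w0=0 w6=0 w3=0 w9=1 w8=0 w1=1
t8.Δ1 w5=1 w2=0 clk=1 w4=1 w0=0 w6=0 w3=0 w9=1 w8=0 w1=1
t8.Δ2 w5=1 w2=0 clk=1 w4=0 w0=0 w6=0 w3=0 w9=1 w8=0 w1=0
t8.Δ3 w5=1 w2=0 clk=1 w4=0 w0=1 w6=0 w3=0 w9=1 w8=0 w1=0
t8.Δ4 w5=1 w2=0 clk=1 w4=0 w0=1 w6=0 w3=0 w9=1 w8=1 w1=0
t9.Δ0 w5=1 w2=0 clk=1 w4=0 w0=1 w6=0 w3=0 w9=1 w8=1 w1=0
t9.Δ1 w5=1 w2=0 clk=0 w4=0 w0=1 w6=0 w3=0 w9=1 w8=1 w1=0
t10.Δ0 w5=1 w2=0 clk=0 w4=0 w0=1 w6=0 w3=0 w9=1 w8=1 w1=0
t10.Δ1 w5=1 w2=0 clk=1 w4=0 w0=1 w6=0 w3=0 w9=1 w8=1 w1=0
t10.Δ2 w5=1 w2=0 clk=1 w4=1 w0=1 w6=0 w3=0 w9=0 w8=1 w1=1
t10.Δ3 w5=0 w2=0 clk=1 w4=1 w0=0 w6=0 w3=0 w9=0 w8=1 w1=1
t10.Δ4 w5=0 w2=0 clk=1 w4=1 w0=1 w6=0 w3=0 w9=0 w8=0 w1=1
t10.Δ5 w5=0 w2=0 clk=1 w4=1 w0=1 w6=0 w3=0 w9=0 w8=1 w1=1
t11.Δ0 w5=0 w2=0 clk=1 w4=1 w0=1 w6=0 w3=0 w9=0 w8=1 w1=1
t11.Δ1 w5=0 w2=0 clk=0 w4=1 w0=1 w6=0 w3=0 w9=0 w8=1 w1=1
t12.Δ0 w5=0 w2=0 clk=0 w4=1 w0=1 w6=0 w3=0 w9=0 w8=1 w1=1
t12.Δ1 w5=0 w2=0 clk=1 w4=1 w0=1 w6=0 w3=0 w9=0 w8=1 w1=1
t12.Δ2 w5=0 w2=0 clk=1 w4=1 w0=1 w6=0 w3=0 w9=1 w8=1 w1=1
t12.Δ3 w5=1 w2=0 clk=1 w4=1 w0=1 w6=0 w3=0 w9=1 w8=1 w1=1
t12.Δ4 w5=1 w2=0 clk=1 w4=1 w0=0 w6=0 w3=0 w9=1 w8=1 w1=1
t12.Δ5 w5=1 w2=0 clk=1 w4=1 w0=0 w6=0 w3=0 w9=1 w8=0 w1=1
t13.Δ0 w5=1 w2=0 clk=1 w4=1 w0=0 w6=0 w3=0 w9=1 w8=0 w1=1
t13.Δ1 w5=1 w2=0 clk=0 w4=1 w0=0 w6=0 w3=0 w9=1 w8=0 w1=1
t14.Δ0 w5=1 w2=0 clk=0 w4=1 w0=0 w6=0 w3=0 w9=1 w8=0 w1=1
t14.Δ1 w5=1 w2=0 clk=1 w4=1 w0=0 w6=0 w3=0 w9=1 w8=0 w1=1
t14.Δ2 w5=1 w2=0 clk=1 w4=0 w0=0 w6=0 w3=0 w9=1 w8=0 w1=0
t14.Δ3 w5=1 w2=0 clk=1 w4=0 w0=1 w6=0 w3=0 w9=1 w8=0 w1=0
t14.Δ4 w5=1 w2=0 clk=1 w4=0 w0=1 w6=0 w3=0 w9=1 w8=1 w1=0
t15.Δ0 w5=1 w2=0 clk=1 w4=0 w0=1 w6=0 w3=0 w9=1 w8=1 w1=0
t15.Δ1 w5=1 w2=0 clk=0 w4=0 w0=1 w6=0 w3=0 w9=1 w8=1 w1=0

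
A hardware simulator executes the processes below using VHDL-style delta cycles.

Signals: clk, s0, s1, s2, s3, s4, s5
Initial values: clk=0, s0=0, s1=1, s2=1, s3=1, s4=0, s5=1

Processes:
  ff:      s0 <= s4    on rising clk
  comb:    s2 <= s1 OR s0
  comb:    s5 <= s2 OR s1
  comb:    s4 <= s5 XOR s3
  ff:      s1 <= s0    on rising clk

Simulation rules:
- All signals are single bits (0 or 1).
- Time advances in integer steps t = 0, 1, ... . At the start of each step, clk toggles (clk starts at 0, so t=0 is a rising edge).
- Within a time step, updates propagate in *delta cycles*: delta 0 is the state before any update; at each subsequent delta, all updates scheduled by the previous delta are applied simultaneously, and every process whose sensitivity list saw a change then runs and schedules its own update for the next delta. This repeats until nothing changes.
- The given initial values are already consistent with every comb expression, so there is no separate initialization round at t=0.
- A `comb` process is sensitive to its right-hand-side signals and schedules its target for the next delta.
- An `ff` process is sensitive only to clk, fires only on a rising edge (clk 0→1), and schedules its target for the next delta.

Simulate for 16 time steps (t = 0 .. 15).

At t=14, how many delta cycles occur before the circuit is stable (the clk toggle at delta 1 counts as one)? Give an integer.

[bits: s2,s4,s3,s5,s0,s1,clk]
t=0: Δ0=1011010 Δ1=1011011 Δ2=1011001 Δ3=0011001 Δ4=0010001 Δ5=0110001 | 5Δ
t=1: Δ0=0110001 Δ1=0110000 | 1Δ
t=2: Δ0=0110000 Δ1=0110001 Δ2=0110101 Δ3=1110101 Δ4=1111101 Δ5=1011101 | 5Δ
t=3: Δ0=1011101 Δ1=1011100 | 1Δ
t=4: Δ0=1011100 Δ1=1011101 Δ2=1011011 | 2Δ
t=5: Δ0=1011011 Δ1=1011010 | 1Δ
t=6: Δ0=1011010 Δ1=1011011 Δ2=1011001 Δ3=0011001 Δ4=0010001 Δ5=0110001 | 5Δ
t=7: Δ0=0110001 Δ1=0110000 | 1Δ
t=8: Δ0=0110000 Δ1=0110001 Δ2=0110101 Δ3=1110101 Δ4=1111101 Δ5=1011101 | 5Δ
t=9: Δ0=1011101 Δ1=1011100 | 1Δ
t=10: Δ0=1011100 Δ1=1011101 Δ2=1011011 | 2Δ
t=11: Δ0=1011011 Δ1=1011010 | 1Δ
t=12: Δ0=1011010 Δ1=1011011 Δ2=1011001 Δ3=0011001 Δ4=0010001 Δ5=0110001 | 5Δ
t=13: Δ0=0110001 Δ1=0110000 | 1Δ
t=14: Δ0=0110000 Δ1=0110001 Δ2=0110101 Δ3=1110101 Δ4=1111101 Δ5=1011101 | 5Δ
t=15: Δ0=1011101 Δ1=1011100 | 1Δ

5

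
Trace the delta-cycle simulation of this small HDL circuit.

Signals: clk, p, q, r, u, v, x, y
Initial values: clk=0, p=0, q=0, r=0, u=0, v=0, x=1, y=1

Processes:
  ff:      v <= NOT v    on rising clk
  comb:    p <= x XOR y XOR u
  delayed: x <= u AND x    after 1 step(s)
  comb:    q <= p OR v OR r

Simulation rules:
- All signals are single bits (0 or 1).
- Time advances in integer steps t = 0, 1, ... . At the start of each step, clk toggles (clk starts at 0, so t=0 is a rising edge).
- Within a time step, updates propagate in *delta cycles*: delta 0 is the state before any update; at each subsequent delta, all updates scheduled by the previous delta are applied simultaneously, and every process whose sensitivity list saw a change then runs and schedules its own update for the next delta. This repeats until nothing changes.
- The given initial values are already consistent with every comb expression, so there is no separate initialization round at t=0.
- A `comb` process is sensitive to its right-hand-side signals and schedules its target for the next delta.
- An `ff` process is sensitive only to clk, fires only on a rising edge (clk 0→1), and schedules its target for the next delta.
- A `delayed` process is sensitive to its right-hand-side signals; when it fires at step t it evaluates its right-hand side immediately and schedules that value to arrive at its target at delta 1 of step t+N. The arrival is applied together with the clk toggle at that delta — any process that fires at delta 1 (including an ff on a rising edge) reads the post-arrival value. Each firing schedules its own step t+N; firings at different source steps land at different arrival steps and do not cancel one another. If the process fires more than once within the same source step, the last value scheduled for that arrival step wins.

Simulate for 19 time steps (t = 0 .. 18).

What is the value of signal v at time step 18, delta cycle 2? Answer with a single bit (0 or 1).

0

[bits: v,y,r,clk,p,q,x,u]
t=0: Δ0=01000010 Δ1=01010010 Δ2=11010010 Δ3=11010110 | 3Δ
t=1: Δ0=11010110 Δ1=11000110 | 1Δ
t=2: Δ0=11000110 Δ1=11010110 Δ2=01010110 Δ3=01010010 | 3Δ
t=3: Δ0=01010010 Δ1=01000010 | 1Δ
t=4: Δ0=01000010 Δ1=01010010 Δ2=11010010 Δ3=11010110 | 3Δ
t=5: Δ0=11010110 Δ1=11000110 | 1Δ
t=6: Δ0=11000110 Δ1=11010110 Δ2=01010110 Δ3=01010010 | 3Δ
t=7: Δ0=01010010 Δ1=01000010 | 1Δ
t=8: Δ0=01000010 Δ1=01010010 Δ2=11010010 Δ3=11010110 | 3Δ
t=9: Δ0=11010110 Δ1=11000110 | 1Δ
t=10: Δ0=11000110 Δ1=11010110 Δ2=01010110 Δ3=01010010 | 3Δ
t=11: Δ0=01010010 Δ1=01000010 | 1Δ
t=12: Δ0=01000010 Δ1=01010010 Δ2=11010010 Δ3=11010110 | 3Δ
t=13: Δ0=11010110 Δ1=11000110 | 1Δ
t=14: Δ0=11000110 Δ1=11010110 Δ2=01010110 Δ3=01010010 | 3Δ
t=15: Δ0=01010010 Δ1=01000010 | 1Δ
t=16: Δ0=01000010 Δ1=01010010 Δ2=11010010 Δ3=11010110 | 3Δ
t=17: Δ0=11010110 Δ1=11000110 | 1Δ
t=18: Δ0=11000110 Δ1=11010110 Δ2=01010110 Δ3=01010010 | 3Δ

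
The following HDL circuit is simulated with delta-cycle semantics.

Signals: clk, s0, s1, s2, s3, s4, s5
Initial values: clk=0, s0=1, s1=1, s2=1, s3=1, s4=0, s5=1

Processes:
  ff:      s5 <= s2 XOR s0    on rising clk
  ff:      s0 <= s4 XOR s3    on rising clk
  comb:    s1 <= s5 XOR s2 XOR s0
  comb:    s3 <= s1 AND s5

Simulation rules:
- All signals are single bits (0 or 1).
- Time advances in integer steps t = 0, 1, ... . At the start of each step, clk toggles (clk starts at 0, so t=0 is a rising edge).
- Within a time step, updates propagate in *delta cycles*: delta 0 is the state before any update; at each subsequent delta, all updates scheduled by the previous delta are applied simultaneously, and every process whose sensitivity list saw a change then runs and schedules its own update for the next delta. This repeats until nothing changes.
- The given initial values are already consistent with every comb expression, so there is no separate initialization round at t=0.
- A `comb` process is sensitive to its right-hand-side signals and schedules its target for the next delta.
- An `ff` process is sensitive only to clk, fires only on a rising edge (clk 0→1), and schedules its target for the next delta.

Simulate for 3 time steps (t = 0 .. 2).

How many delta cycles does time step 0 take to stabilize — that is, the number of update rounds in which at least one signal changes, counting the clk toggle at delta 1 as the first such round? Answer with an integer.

t=0 Δ0: s0=1 s5=1 s3=1 clk=0 s2=1 s4=0 s1=1
  Δ1: clk:0→1
  Δ2: s5:1→0
  Δ3: s3:1→0, s1:1→0
  (3Δ to stable)
t=1 Δ0: s0=1 s5=0 s3=0 clk=1 s2=1 s4=0 s1=0
  Δ1: clk:1→0
  (1Δ to stable)
t=2 Δ0: s0=1 s5=0 s3=0 clk=0 s2=1 s4=0 s1=0
  Δ1: clk:0→1
  Δ2: s0:1→0
  Δ3: s1:0→1
  (3Δ to stable)

3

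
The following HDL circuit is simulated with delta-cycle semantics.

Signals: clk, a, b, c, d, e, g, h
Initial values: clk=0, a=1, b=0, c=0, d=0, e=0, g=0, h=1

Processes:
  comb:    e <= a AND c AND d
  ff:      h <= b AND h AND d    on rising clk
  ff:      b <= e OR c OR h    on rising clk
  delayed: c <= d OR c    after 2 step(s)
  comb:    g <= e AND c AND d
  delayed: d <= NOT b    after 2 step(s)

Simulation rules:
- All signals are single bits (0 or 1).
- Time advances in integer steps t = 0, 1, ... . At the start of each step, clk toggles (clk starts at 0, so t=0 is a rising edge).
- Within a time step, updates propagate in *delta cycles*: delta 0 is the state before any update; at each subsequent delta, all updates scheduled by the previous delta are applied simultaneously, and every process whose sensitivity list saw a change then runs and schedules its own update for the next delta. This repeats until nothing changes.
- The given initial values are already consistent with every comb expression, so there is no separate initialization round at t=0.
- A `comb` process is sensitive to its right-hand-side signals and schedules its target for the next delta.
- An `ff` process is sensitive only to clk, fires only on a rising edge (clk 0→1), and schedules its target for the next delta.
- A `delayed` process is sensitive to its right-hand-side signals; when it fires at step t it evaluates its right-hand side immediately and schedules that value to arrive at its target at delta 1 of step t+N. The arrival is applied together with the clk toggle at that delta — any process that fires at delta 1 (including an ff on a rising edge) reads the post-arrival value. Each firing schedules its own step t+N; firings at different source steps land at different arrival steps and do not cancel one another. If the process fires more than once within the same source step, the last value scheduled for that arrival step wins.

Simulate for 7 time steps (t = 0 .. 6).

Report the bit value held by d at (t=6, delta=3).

1

[bits: g,a,e,d,c,b,clk,h]
t=0: Δ0=01000001 Δ1=01000011 Δ2=01000110 | 2Δ
t=1: Δ0=01000110 Δ1=01000100 | 1Δ
t=2: Δ0=01000100 Δ1=01000110 Δ2=01000010 | 2Δ
t=3: Δ0=01000010 Δ1=01000000 | 1Δ
t=4: Δ0=01000000 Δ1=01010010 | 1Δ
t=5: Δ0=01010010 Δ1=01010000 | 1Δ
t=6: Δ0=01010000 Δ1=01011010 Δ2=01111110 Δ3=11111110 | 3Δ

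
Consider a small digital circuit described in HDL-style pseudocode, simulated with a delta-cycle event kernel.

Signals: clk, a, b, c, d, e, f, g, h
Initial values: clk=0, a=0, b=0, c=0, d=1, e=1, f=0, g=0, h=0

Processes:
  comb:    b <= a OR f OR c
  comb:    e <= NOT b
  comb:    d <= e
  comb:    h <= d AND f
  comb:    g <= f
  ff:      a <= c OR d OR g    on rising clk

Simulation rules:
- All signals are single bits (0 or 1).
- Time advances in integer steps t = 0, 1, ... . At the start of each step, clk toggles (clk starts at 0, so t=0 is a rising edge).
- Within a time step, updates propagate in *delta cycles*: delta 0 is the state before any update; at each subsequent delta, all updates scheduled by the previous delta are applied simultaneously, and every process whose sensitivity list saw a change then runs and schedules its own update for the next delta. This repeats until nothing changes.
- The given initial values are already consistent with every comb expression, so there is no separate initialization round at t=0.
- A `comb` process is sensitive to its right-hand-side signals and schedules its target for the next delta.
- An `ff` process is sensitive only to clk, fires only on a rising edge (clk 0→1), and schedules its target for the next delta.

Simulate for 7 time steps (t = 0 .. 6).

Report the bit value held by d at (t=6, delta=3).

0

t=0 Δ0: g=0 a=0 clk=0 c=0 h=0 d=1 b=0 e=1 f=0
  Δ1: clk:0→1
  Δ2: a:0→1
  Δ3: b:0→1
  Δ4: e:1→0
  Δ5: d:1→0
  (5Δ to stable)
t=1 Δ0: g=0 a=1 clk=1 c=0 h=0 d=0 b=1 e=0 f=0
  Δ1: clk:1→0
  (1Δ to stable)
t=2 Δ0: g=0 a=1 clk=0 c=0 h=0 d=0 b=1 e=0 f=0
  Δ1: clk:0→1
  Δ2: a:1→0
  Δ3: b:1→0
  Δ4: e:0→1
  Δ5: d:0→1
  (5Δ to stable)
t=3 Δ0: g=0 a=0 clk=1 c=0 h=0 d=1 b=0 e=1 f=0
  Δ1: clk:1→0
  (1Δ to stable)
t=4 Δ0: g=0 a=0 clk=0 c=0 h=0 d=1 b=0 e=1 f=0
  Δ1: clk:0→1
  Δ2: a:0→1
  Δ3: b:0→1
  Δ4: e:1→0
  Δ5: d:1→0
  (5Δ to stable)
t=5 Δ0: g=0 a=1 clk=1 c=0 h=0 d=0 b=1 e=0 f=0
  Δ1: clk:1→0
  (1Δ to stable)
t=6 Δ0: g=0 a=1 clk=0 c=0 h=0 d=0 b=1 e=0 f=0
  Δ1: clk:0→1
  Δ2: a:1→0
  Δ3: b:1→0
  Δ4: e:0→1
  Δ5: d:0→1
  (5Δ to stable)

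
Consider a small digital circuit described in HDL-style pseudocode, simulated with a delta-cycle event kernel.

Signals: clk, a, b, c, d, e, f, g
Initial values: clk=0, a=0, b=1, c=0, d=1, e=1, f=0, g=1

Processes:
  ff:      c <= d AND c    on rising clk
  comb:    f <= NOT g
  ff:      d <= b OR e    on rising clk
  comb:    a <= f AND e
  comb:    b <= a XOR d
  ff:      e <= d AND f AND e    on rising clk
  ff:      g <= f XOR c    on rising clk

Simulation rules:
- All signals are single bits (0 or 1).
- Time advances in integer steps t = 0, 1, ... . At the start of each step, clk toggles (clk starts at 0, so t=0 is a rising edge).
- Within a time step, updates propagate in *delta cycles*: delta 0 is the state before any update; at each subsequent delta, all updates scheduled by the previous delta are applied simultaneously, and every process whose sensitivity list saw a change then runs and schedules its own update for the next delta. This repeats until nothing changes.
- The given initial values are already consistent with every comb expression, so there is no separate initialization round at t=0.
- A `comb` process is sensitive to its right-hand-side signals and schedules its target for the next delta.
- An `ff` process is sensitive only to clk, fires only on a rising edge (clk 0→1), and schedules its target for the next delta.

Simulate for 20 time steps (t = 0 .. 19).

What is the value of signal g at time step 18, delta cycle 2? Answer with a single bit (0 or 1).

1

[bits: e,a,g,f,d,c,b,clk]
t=0: Δ0=10101010 Δ1=10101011 Δ2=00001011 Δ3=00011011 | 3Δ
t=1: Δ0=00011011 Δ1=00011010 | 1Δ
t=2: Δ0=00011010 Δ1=00011011 Δ2=00111011 Δ3=00101011 | 3Δ
t=3: Δ0=00101011 Δ1=00101010 | 1Δ
t=4: Δ0=00101010 Δ1=00101011 Δ2=00001011 Δ3=00011011 | 3Δ
t=5: Δ0=00011011 Δ1=00011010 | 1Δ
t=6: Δ0=00011010 Δ1=00011011 Δ2=00111011 Δ3=00101011 | 3Δ
t=7: Δ0=00101011 Δ1=00101010 | 1Δ
t=8: Δ0=00101010 Δ1=00101011 Δ2=00001011 Δ3=00011011 | 3Δ
t=9: Δ0=00011011 Δ1=00011010 | 1Δ
t=10: Δ0=00011010 Δ1=00011011 Δ2=00111011 Δ3=00101011 | 3Δ
t=11: Δ0=00101011 Δ1=00101010 | 1Δ
t=12: Δ0=00101010 Δ1=00101011 Δ2=00001011 Δ3=00011011 | 3Δ
t=13: Δ0=00011011 Δ1=00011010 | 1Δ
t=14: Δ0=00011010 Δ1=00011011 Δ2=00111011 Δ3=00101011 | 3Δ
t=15: Δ0=00101011 Δ1=00101010 | 1Δ
t=16: Δ0=00101010 Δ1=00101011 Δ2=00001011 Δ3=00011011 | 3Δ
t=17: Δ0=00011011 Δ1=00011010 | 1Δ
t=18: Δ0=00011010 Δ1=00011011 Δ2=00111011 Δ3=00101011 | 3Δ
t=19: Δ0=00101011 Δ1=00101010 | 1Δ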